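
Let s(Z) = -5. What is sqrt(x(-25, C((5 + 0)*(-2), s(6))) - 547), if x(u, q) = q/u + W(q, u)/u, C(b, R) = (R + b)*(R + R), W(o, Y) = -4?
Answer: I*sqrt(13821)/5 ≈ 23.513*I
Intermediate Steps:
C(b, R) = 2*R*(R + b) (C(b, R) = (R + b)*(2*R) = 2*R*(R + b))
x(u, q) = -4/u + q/u (x(u, q) = q/u - 4/u = -4/u + q/u)
sqrt(x(-25, C((5 + 0)*(-2), s(6))) - 547) = sqrt((-4 + 2*(-5)*(-5 + (5 + 0)*(-2)))/(-25) - 547) = sqrt(-(-4 + 2*(-5)*(-5 + 5*(-2)))/25 - 547) = sqrt(-(-4 + 2*(-5)*(-5 - 10))/25 - 547) = sqrt(-(-4 + 2*(-5)*(-15))/25 - 547) = sqrt(-(-4 + 150)/25 - 547) = sqrt(-1/25*146 - 547) = sqrt(-146/25 - 547) = sqrt(-13821/25) = I*sqrt(13821)/5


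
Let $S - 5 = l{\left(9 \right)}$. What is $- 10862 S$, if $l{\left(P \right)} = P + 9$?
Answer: $-249826$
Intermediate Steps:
$l{\left(P \right)} = 9 + P$
$S = 23$ ($S = 5 + \left(9 + 9\right) = 5 + 18 = 23$)
$- 10862 S = \left(-10862\right) 23 = -249826$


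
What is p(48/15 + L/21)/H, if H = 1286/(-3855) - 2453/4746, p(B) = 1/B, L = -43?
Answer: -640354050/627573397 ≈ -1.0204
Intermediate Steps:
H = -5186557/6098610 (H = 1286*(-1/3855) - 2453*1/4746 = -1286/3855 - 2453/4746 = -5186557/6098610 ≈ -0.85045)
p(48/15 + L/21)/H = 1/((48/15 - 43/21)*(-5186557/6098610)) = -6098610/5186557/(48*(1/15) - 43*1/21) = -6098610/5186557/(16/5 - 43/21) = -6098610/5186557/(121/105) = (105/121)*(-6098610/5186557) = -640354050/627573397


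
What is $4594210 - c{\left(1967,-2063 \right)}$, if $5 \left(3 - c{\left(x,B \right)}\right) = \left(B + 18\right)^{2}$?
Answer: $5430612$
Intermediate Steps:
$c{\left(x,B \right)} = 3 - \frac{\left(18 + B\right)^{2}}{5}$ ($c{\left(x,B \right)} = 3 - \frac{\left(B + 18\right)^{2}}{5} = 3 - \frac{\left(18 + B\right)^{2}}{5}$)
$4594210 - c{\left(1967,-2063 \right)} = 4594210 - \left(3 - \frac{\left(18 - 2063\right)^{2}}{5}\right) = 4594210 - \left(3 - \frac{\left(-2045\right)^{2}}{5}\right) = 4594210 - \left(3 - 836405\right) = 4594210 - -836402 = 4594210 + 836402 = 5430612$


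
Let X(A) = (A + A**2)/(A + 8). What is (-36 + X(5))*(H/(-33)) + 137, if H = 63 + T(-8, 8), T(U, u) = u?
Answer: 29957/143 ≈ 209.49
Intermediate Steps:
H = 71 (H = 63 + 8 = 71)
X(A) = (A + A**2)/(8 + A)
(-36 + X(5))*(H/(-33)) + 137 = (-36 + 5*(1 + 5)/(8 + 5))*(71/(-33)) + 137 = (-36 + 5*6/13)*(71*(-1/33)) + 137 = (-36 + 5*(1/13)*6)*(-71/33) + 137 = (-36 + 30/13)*(-71/33) + 137 = -438/13*(-71/33) + 137 = 10366/143 + 137 = 29957/143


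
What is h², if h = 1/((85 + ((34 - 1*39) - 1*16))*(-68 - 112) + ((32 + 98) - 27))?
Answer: 1/130347889 ≈ 7.6718e-9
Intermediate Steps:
h = -1/11417 (h = 1/((85 + ((34 - 39) - 16))*(-180) + (130 - 27)) = 1/((85 + (-5 - 16))*(-180) + 103) = 1/((85 - 21)*(-180) + 103) = 1/(64*(-180) + 103) = 1/(-11520 + 103) = 1/(-11417) = -1/11417 ≈ -8.7589e-5)
h² = (-1/11417)² = 1/130347889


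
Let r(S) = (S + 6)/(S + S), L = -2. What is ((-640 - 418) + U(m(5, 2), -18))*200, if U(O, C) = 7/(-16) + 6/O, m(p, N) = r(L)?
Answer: -425775/2 ≈ -2.1289e+5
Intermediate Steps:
r(S) = (6 + S)/(2*S) (r(S) = (6 + S)/((2*S)) = (6 + S)*(1/(2*S)) = (6 + S)/(2*S))
m(p, N) = -1 (m(p, N) = (1/2)*(6 - 2)/(-2) = (1/2)*(-1/2)*4 = -1)
U(O, C) = -7/16 + 6/O (U(O, C) = 7*(-1/16) + 6/O = -7/16 + 6/O)
((-640 - 418) + U(m(5, 2), -18))*200 = ((-640 - 418) + (-7/16 + 6/(-1)))*200 = (-1058 + (-7/16 + 6*(-1)))*200 = (-1058 + (-7/16 - 6))*200 = (-1058 - 103/16)*200 = -17031/16*200 = -425775/2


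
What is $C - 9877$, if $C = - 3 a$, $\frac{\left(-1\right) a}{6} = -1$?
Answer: $-9895$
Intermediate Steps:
$a = 6$ ($a = \left(-6\right) \left(-1\right) = 6$)
$C = -18$ ($C = \left(-3\right) 6 = -18$)
$C - 9877 = -18 - 9877 = -9895$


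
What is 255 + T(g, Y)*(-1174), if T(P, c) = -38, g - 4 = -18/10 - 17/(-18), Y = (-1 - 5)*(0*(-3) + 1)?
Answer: 44867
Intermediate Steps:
Y = -6 (Y = -6*(0 + 1) = -6*1 = -6)
g = 283/90 (g = 4 + (-18/10 - 17/(-18)) = 4 + (-18*⅒ - 17*(-1/18)) = 4 + (-9/5 + 17/18) = 4 - 77/90 = 283/90 ≈ 3.1444)
255 + T(g, Y)*(-1174) = 255 - 38*(-1174) = 255 + 44612 = 44867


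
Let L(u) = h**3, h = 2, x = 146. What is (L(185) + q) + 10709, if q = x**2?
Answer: 32033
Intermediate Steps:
q = 21316 (q = 146**2 = 21316)
L(u) = 8 (L(u) = 2**3 = 8)
(L(185) + q) + 10709 = (8 + 21316) + 10709 = 21324 + 10709 = 32033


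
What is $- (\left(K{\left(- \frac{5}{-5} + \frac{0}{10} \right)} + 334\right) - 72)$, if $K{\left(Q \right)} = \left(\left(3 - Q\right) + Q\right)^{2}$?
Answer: $-271$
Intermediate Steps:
$K{\left(Q \right)} = 9$ ($K{\left(Q \right)} = 3^{2} = 9$)
$- (\left(K{\left(- \frac{5}{-5} + \frac{0}{10} \right)} + 334\right) - 72) = - (\left(9 + 334\right) - 72) = - (343 - 72) = \left(-1\right) 271 = -271$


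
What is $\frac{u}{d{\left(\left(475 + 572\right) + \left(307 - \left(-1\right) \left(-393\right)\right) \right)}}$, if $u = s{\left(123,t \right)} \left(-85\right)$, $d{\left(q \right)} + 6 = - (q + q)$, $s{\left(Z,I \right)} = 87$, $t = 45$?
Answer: $\frac{7395}{1928} \approx 3.8356$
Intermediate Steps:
$d{\left(q \right)} = -6 - 2 q$ ($d{\left(q \right)} = -6 - \left(q + q\right) = -6 - 2 q$)
$u = -7395$ ($u = 87 \left(-85\right) = -7395$)
$\frac{u}{d{\left(\left(475 + 572\right) + \left(307 - \left(-1\right) \left(-393\right)\right) \right)}} = - \frac{7395}{-6 - 2 \left(\left(475 + 572\right) + \left(307 - \left(-1\right) \left(-393\right)\right)\right)} = - \frac{7395}{-6 - 2 \left(1047 + \left(307 - 393\right)\right)} = - \frac{7395}{-6 - 2 \left(1047 - 86\right)} = - \frac{7395}{-6 - 1922} = - \frac{7395}{-1928} = \left(-7395\right) \left(- \frac{1}{1928}\right) = \frac{7395}{1928}$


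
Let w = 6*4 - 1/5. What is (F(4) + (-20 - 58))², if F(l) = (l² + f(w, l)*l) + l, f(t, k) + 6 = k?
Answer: 4356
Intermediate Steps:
w = 119/5 (w = 24 - 1*⅕ = 24 - ⅕ = 119/5 ≈ 23.800)
f(t, k) = -6 + k
F(l) = l + l² + l*(-6 + l) (F(l) = (l² + (-6 + l)*l) + l = (l² + l*(-6 + l)) + l = l + l² + l*(-6 + l))
(F(4) + (-20 - 58))² = (4*(-5 + 2*4) + (-20 - 58))² = (4*(-5 + 8) - 78)² = (4*3 - 78)² = (12 - 78)² = (-66)² = 4356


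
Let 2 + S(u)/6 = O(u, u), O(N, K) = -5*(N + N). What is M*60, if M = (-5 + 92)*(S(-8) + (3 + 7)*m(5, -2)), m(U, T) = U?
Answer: 2703960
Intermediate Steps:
O(N, K) = -10*N
S(u) = -12 - 60*u (S(u) = -12 + 6*(-10*u) = -12 - 60*u)
M = 45066 (M = (-5 + 92)*((-12 - 60*(-8)) + (3 + 7)*5) = 87*((-12 + 480) + 10*5) = 87*(468 + 50) = 87*518 = 45066)
M*60 = 45066*60 = 2703960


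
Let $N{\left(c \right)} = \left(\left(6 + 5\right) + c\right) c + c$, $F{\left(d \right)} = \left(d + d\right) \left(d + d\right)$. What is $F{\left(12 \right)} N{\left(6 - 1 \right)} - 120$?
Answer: $48840$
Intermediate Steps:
$F{\left(d \right)} = 4 d^{2}$ ($F{\left(d \right)} = 2 d 2 d = 4 d^{2}$)
$N{\left(c \right)} = c + c \left(11 + c\right)$ ($N{\left(c \right)} = \left(11 + c\right) c + c = c \left(11 + c\right) + c = c + c \left(11 + c\right)$)
$F{\left(12 \right)} N{\left(6 - 1 \right)} - 120 = 4 \cdot 12^{2} \left(6 - 1\right) \left(12 + \left(6 - 1\right)\right) - 120 = 4 \cdot 144 \cdot 5 \left(12 + 5\right) - 120 = 576 \cdot 5 \cdot 17 - 120 = 576 \cdot 85 - 120 = 48960 - 120 = 48840$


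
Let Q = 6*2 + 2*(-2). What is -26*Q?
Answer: -208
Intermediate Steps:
Q = 8 (Q = 12 - 4 = 8)
-26*Q = -26*8 = -208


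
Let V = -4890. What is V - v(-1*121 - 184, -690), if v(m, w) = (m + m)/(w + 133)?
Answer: -2724340/557 ≈ -4891.1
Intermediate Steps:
v(m, w) = 2*m/(133 + w) (v(m, w) = (2*m)/(133 + w) = 2*m/(133 + w))
V - v(-1*121 - 184, -690) = -4890 - 2*(-1*121 - 184)/(133 - 690) = -4890 - 2*(-121 - 184)/(-557) = -4890 - 2*(-305)*(-1)/557 = -4890 - 1*610/557 = -4890 - 610/557 = -2724340/557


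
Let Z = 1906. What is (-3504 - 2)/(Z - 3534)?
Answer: 1753/814 ≈ 2.1536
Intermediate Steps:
(-3504 - 2)/(Z - 3534) = (-3504 - 2)/(1906 - 3534) = -3506/(-1628) = -3506*(-1/1628) = 1753/814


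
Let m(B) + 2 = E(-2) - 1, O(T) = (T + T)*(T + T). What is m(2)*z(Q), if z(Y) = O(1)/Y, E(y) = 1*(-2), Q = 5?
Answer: -4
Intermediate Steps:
O(T) = 4*T**2 (O(T) = (2*T)*(2*T) = 4*T**2)
E(y) = -2
z(Y) = 4/Y (z(Y) = (4*1**2)/Y = (4*1)/Y = 4/Y)
m(B) = -5 (m(B) = -2 + (-2 - 1) = -2 - 3 = -5)
m(2)*z(Q) = -20/5 = -5*4/5 = -4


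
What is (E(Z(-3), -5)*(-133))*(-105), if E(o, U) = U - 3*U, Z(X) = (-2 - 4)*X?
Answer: 139650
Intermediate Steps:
Z(X) = -6*X
E(o, U) = -2*U
(E(Z(-3), -5)*(-133))*(-105) = (-2*(-5)*(-133))*(-105) = (10*(-133))*(-105) = -1330*(-105) = 139650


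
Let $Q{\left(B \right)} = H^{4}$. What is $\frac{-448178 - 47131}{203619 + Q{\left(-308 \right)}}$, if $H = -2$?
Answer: $- \frac{495309}{203635} \approx -2.4323$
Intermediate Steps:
$Q{\left(B \right)} = 16$ ($Q{\left(B \right)} = \left(-2\right)^{4} = 16$)
$\frac{-448178 - 47131}{203619 + Q{\left(-308 \right)}} = \frac{-448178 - 47131}{203619 + 16} = - \frac{495309}{203635}$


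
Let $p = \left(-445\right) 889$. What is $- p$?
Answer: $395605$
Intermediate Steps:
$p = -395605$
$- p = \left(-1\right) \left(-395605\right) = 395605$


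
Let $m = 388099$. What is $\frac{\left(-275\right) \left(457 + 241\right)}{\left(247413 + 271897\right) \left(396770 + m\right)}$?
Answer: $- \frac{1745}{3705366549} \approx -4.7094 \cdot 10^{-7}$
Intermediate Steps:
$\frac{\left(-275\right) \left(457 + 241\right)}{\left(247413 + 271897\right) \left(396770 + m\right)} = \frac{\left(-275\right) \left(457 + 241\right)}{\left(247413 + 271897\right) \left(396770 + 388099\right)} = \frac{\left(-275\right) 698}{519310 \cdot 784869} = - \frac{191950}{407590320390} = \left(-191950\right) \frac{1}{407590320390} = - \frac{1745}{3705366549}$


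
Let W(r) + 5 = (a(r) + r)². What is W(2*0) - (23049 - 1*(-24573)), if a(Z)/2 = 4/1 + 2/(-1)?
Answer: -47611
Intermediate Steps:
a(Z) = 4 (a(Z) = 2*(4/1 + 2/(-1)) = 2*(4*1 + 2*(-1)) = 2*(4 - 2) = 2*2 = 4)
W(r) = -5 + (4 + r)²
W(2*0) - (23049 - 1*(-24573)) = (-5 + (4 + 2*0)²) - (23049 - 1*(-24573)) = (-5 + (4 + 0)²) - (23049 + 24573) = (-5 + 4²) - 1*47622 = (-5 + 16) - 47622 = 11 - 47622 = -47611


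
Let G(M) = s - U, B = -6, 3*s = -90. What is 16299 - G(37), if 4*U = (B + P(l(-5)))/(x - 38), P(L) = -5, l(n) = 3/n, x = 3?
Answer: 2286071/140 ≈ 16329.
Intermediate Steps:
s = -30 (s = (⅓)*(-90) = -30)
U = 11/140 (U = ((-6 - 5)/(3 - 38))/4 = (-11/(-35))/4 = (-11*(-1/35))/4 = (¼)*(11/35) = 11/140 ≈ 0.078571)
G(M) = -4211/140 (G(M) = -30 - 1*11/140 = -30 - 11/140 = -4211/140)
16299 - G(37) = 16299 - 1*(-4211/140) = 16299 + 4211/140 = 2286071/140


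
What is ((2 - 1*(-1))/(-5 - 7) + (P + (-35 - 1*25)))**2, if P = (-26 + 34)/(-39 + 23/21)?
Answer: 2316208129/633616 ≈ 3655.5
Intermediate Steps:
P = -42/199 (P = 8/(-39 + 23*(1/21)) = 8/(-39 + 23/21) = 8/(-796/21) = 8*(-21/796) = -42/199 ≈ -0.21106)
((2 - 1*(-1))/(-5 - 7) + (P + (-35 - 1*25)))**2 = ((2 - 1*(-1))/(-5 - 7) + (-42/199 + (-35 - 1*25)))**2 = ((2 + 1)/(-12) + (-42/199 + (-35 - 25)))**2 = (3*(-1/12) + (-42/199 - 60))**2 = (-1/4 - 11982/199)**2 = (-48127/796)**2 = 2316208129/633616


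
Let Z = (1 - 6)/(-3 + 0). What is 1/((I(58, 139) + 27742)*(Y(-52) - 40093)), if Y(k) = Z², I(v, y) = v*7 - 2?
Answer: -3/3385138184 ≈ -8.8623e-10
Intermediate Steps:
I(v, y) = -2 + 7*v (I(v, y) = 7*v - 2 = -2 + 7*v)
Z = 5/3 (Z = -5/(-3) = -5*(-⅓) = 5/3 ≈ 1.6667)
Y(k) = 25/9 (Y(k) = (5/3)² = 25/9)
1/((I(58, 139) + 27742)*(Y(-52) - 40093)) = 1/(((-2 + 7*58) + 27742)*(25/9 - 40093)) = 1/(((-2 + 406) + 27742)*(-360812/9)) = 1/((404 + 27742)*(-360812/9)) = 1/(28146*(-360812/9)) = 1/(-3385138184/3) = -3/3385138184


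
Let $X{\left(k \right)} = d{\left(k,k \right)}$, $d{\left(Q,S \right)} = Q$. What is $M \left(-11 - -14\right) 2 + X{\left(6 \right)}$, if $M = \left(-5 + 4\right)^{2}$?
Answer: $12$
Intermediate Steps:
$M = 1$ ($M = \left(-1\right)^{2} = 1$)
$X{\left(k \right)} = k$
$M \left(-11 - -14\right) 2 + X{\left(6 \right)} = 1 \left(-11 - -14\right) 2 + 6 = 1 \left(-11 + 14\right) 2 + 6 = 1 \cdot 3 \cdot 2 + 6 = 1 \cdot 6 + 6 = 6 + 6 = 12$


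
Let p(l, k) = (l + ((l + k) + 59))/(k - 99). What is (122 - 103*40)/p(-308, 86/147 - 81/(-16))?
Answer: -877820870/1296781 ≈ -676.92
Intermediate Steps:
p(l, k) = (59 + k + 2*l)/(-99 + k) (p(l, k) = (l + ((k + l) + 59))/(-99 + k) = (l + (59 + k + l))/(-99 + k) = (59 + k + 2*l)/(-99 + k))
(122 - 103*40)/p(-308, 86/147 - 81/(-16)) = (122 - 103*40)/(((59 + (86/147 - 81/(-16)) + 2*(-308))/(-99 + (86/147 - 81/(-16))))) = (122 - 4120)/(((59 + (86*(1/147) - 81*(-1/16)) - 616)/(-99 + (86*(1/147) - 81*(-1/16))))) = -3998*(-99 + (86/147 + 81/16))/(59 + (86/147 + 81/16) - 616) = -3998*(-99 + 13283/2352)/(59 + 13283/2352 - 616) = -3998/(-1296781/2352/(-219565/2352)) = -3998/((-2352/219565*(-1296781/2352))) = -3998/1296781/219565 = -3998*219565/1296781 = -877820870/1296781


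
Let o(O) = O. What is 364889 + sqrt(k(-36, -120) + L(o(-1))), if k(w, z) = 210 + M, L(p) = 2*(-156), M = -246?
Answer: 364889 + 2*I*sqrt(87) ≈ 3.6489e+5 + 18.655*I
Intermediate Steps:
L(p) = -312
k(w, z) = -36 (k(w, z) = 210 - 246 = -36)
364889 + sqrt(k(-36, -120) + L(o(-1))) = 364889 + sqrt(-36 - 312) = 364889 + sqrt(-348) = 364889 + 2*I*sqrt(87)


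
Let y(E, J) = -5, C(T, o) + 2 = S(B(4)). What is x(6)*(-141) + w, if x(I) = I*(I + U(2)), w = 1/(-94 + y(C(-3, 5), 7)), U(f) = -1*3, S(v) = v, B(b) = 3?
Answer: -251263/99 ≈ -2538.0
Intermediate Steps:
C(T, o) = 1 (C(T, o) = -2 + 3 = 1)
U(f) = -3
w = -1/99 (w = 1/(-94 - 5) = 1/(-99) = -1/99 ≈ -0.010101)
x(I) = I*(-3 + I) (x(I) = I*(I - 3) = I*(-3 + I))
x(6)*(-141) + w = (6*(-3 + 6))*(-141) - 1/99 = (6*3)*(-141) - 1/99 = 18*(-141) - 1/99 = -2538 - 1/99 = -251263/99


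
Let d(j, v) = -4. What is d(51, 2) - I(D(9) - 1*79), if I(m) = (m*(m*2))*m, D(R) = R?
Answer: 685996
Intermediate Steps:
I(m) = 2*m³ (I(m) = (m*(2*m))*m = (2*m²)*m = 2*m³)
d(51, 2) - I(D(9) - 1*79) = -4 - 2*(9 - 1*79)³ = -4 - 2*(9 - 79)³ = -4 - 2*(-70)³ = -4 - 2*(-343000) = -4 - 1*(-686000) = -4 + 686000 = 685996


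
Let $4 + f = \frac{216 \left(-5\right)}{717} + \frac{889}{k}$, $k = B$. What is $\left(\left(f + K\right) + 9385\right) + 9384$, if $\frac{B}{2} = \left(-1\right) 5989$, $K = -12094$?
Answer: $\frac{19092827331}{2862742} \approx 6669.4$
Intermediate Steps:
$B = -11978$ ($B = 2 \left(\left(-1\right) 5989\right) = 2 \left(-5989\right) = -11978$)
$k = -11978$
$f = - \frac{15975519}{2862742}$ ($f = -4 + \left(\frac{216 \left(-5\right)}{717} + \frac{889}{-11978}\right) = -4 + \left(\left(-1080\right) \frac{1}{717} + 889 \left(- \frac{1}{11978}\right)\right) = -4 - \frac{4524551}{2862742} = - \frac{15975519}{2862742} \approx -5.5805$)
$\left(\left(f + K\right) + 9385\right) + 9384 = \left(\left(- \frac{15975519}{2862742} - 12094\right) + 9385\right) + 9384 = \left(- \frac{34637977267}{2862742} + 9385\right) + 9384 = - \frac{7771143597}{2862742} + 9384 = \frac{19092827331}{2862742}$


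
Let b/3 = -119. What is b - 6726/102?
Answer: -7190/17 ≈ -422.94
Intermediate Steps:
b = -357 (b = 3*(-119) = -357)
b - 6726/102 = -357 - 6726/102 = -357 - 57*59/51 = -357 - 1121/17 = -7190/17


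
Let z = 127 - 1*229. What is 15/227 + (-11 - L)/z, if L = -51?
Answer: -3775/11577 ≈ -0.32608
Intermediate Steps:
z = -102 (z = 127 - 229 = -102)
15/227 + (-11 - L)/z = 15/227 + (-11 - 1*(-51))/(-102) = 15*(1/227) + (-11 + 51)*(-1/102) = 15/227 + 40*(-1/102) = 15/227 - 20/51 = -3775/11577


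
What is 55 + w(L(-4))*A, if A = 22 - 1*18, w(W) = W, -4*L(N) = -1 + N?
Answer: 60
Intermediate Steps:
L(N) = ¼ - N/4 (L(N) = -(-1 + N)/4 = ¼ - N/4)
A = 4 (A = 22 - 18 = 4)
55 + w(L(-4))*A = 55 + (¼ - ¼*(-4))*4 = 55 + (¼ + 1)*4 = 55 + (5/4)*4 = 55 + 5 = 60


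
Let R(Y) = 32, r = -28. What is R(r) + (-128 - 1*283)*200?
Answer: -82168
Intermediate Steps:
R(r) + (-128 - 1*283)*200 = 32 + (-128 - 1*283)*200 = 32 + (-128 - 283)*200 = 32 - 411*200 = 32 - 82200 = -82168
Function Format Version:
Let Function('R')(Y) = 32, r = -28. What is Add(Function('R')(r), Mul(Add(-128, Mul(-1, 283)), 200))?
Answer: -82168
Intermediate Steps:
Add(Function('R')(r), Mul(Add(-128, Mul(-1, 283)), 200)) = Add(32, Mul(Add(-128, Mul(-1, 283)), 200)) = Add(32, Mul(Add(-128, -283), 200)) = Add(32, Mul(-411, 200)) = Add(32, -82200) = -82168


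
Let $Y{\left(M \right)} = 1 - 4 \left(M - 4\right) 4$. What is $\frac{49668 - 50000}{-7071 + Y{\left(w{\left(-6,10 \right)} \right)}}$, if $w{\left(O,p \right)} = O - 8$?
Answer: $\frac{166}{3391} \approx 0.048953$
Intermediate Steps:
$w{\left(O,p \right)} = -8 + O$ ($w{\left(O,p \right)} = O - 8 = -8 + O$)
$Y{\left(M \right)} = 65 - 16 M$ ($Y{\left(M \right)} = 1 - 4 \left(-4 + M\right) 4 = 1 - 4 \left(-16 + 4 M\right) = 1 - \left(-64 + 16 M\right) = 65 - 16 M$)
$\frac{49668 - 50000}{-7071 + Y{\left(w{\left(-6,10 \right)} \right)}} = \frac{49668 - 50000}{-7071 - \left(-65 + 16 \left(-8 - 6\right)\right)} = - \frac{332}{-7071 + \left(65 - -224\right)} = - \frac{332}{-7071 + \left(65 + 224\right)} = - \frac{332}{-7071 + 289} = - \frac{332}{-6782} = \left(-332\right) \left(- \frac{1}{6782}\right) = \frac{166}{3391}$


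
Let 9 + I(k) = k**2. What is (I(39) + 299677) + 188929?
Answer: 490118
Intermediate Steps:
I(k) = -9 + k**2
(I(39) + 299677) + 188929 = ((-9 + 39**2) + 299677) + 188929 = ((-9 + 1521) + 299677) + 188929 = (1512 + 299677) + 188929 = 301189 + 188929 = 490118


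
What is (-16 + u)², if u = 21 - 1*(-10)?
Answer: 225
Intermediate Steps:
u = 31 (u = 21 + 10 = 31)
(-16 + u)² = (-16 + 31)² = 15² = 225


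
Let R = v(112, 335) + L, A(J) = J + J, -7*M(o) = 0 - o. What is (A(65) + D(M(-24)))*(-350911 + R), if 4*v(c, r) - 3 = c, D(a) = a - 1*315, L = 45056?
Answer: 1613539295/28 ≈ 5.7626e+7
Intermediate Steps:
M(o) = o/7 (M(o) = -(0 - o)/7 = -(-1)*o/7 = o/7)
D(a) = -315 + a (D(a) = a - 315 = -315 + a)
v(c, r) = ¾ + c/4
A(J) = 2*J
R = 180339/4 (R = (¾ + (¼)*112) + 45056 = (¾ + 28) + 45056 = 115/4 + 45056 = 180339/4 ≈ 45085.)
(A(65) + D(M(-24)))*(-350911 + R) = (2*65 + (-315 + (⅐)*(-24)))*(-350911 + 180339/4) = (130 + (-315 - 24/7))*(-1223305/4) = (130 - 2229/7)*(-1223305/4) = -1319/7*(-1223305/4) = 1613539295/28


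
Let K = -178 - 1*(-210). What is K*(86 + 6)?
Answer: 2944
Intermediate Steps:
K = 32 (K = -178 + 210 = 32)
K*(86 + 6) = 32*(86 + 6) = 32*92 = 2944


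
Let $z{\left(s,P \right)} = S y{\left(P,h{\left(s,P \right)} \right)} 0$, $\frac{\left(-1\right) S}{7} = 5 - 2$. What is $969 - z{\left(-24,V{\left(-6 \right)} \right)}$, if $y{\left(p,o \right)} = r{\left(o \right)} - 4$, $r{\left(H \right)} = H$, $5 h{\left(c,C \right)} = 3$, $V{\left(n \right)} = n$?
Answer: $969$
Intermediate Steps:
$h{\left(c,C \right)} = \frac{3}{5}$ ($h{\left(c,C \right)} = \frac{1}{5} \cdot 3 = \frac{3}{5}$)
$S = -21$ ($S = - 7 \left(5 - 2\right) = \left(-7\right) 3 = -21$)
$y{\left(p,o \right)} = -4 + o$ ($y{\left(p,o \right)} = o - 4 = -4 + o$)
$z{\left(s,P \right)} = 0$ ($z{\left(s,P \right)} = - 21 \left(-4 + \frac{3}{5}\right) 0 = \left(-21\right) \left(- \frac{17}{5}\right) 0 = \frac{357}{5} \cdot 0 = 0$)
$969 - z{\left(-24,V{\left(-6 \right)} \right)} = 969 - 0 = 969 + 0 = 969$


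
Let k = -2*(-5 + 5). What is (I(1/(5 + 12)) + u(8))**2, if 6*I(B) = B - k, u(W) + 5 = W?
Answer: 94249/10404 ≈ 9.0589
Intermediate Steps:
u(W) = -5 + W
k = 0 (k = -2*0 = 0)
I(B) = B/6 (I(B) = (B - 1*0)/6 = (B + 0)/6 = B/6)
(I(1/(5 + 12)) + u(8))**2 = (1/(6*(5 + 12)) + (-5 + 8))**2 = ((1/6)/17 + 3)**2 = ((1/6)*(1/17) + 3)**2 = (1/102 + 3)**2 = (307/102)**2 = 94249/10404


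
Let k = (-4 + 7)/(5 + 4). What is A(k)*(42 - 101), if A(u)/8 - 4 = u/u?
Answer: -2360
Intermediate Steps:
k = 1/3 (k = 3/9 = 3*(1/9) = 1/3 ≈ 0.33333)
A(u) = 40 (A(u) = 32 + 8*(u/u) = 32 + 8*1 = 32 + 8 = 40)
A(k)*(42 - 101) = 40*(42 - 101) = 40*(-59) = -2360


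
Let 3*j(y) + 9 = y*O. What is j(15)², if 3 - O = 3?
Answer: 9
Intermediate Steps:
O = 0 (O = 3 - 1*3 = 3 - 3 = 0)
j(y) = -3 (j(y) = -3 + (y*0)/3 = -3 + (⅓)*0 = -3 + 0 = -3)
j(15)² = (-3)² = 9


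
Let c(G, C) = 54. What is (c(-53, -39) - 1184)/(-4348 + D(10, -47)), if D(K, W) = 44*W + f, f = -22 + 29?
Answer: 1130/6409 ≈ 0.17631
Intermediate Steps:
f = 7
D(K, W) = 7 + 44*W (D(K, W) = 44*W + 7 = 7 + 44*W)
(c(-53, -39) - 1184)/(-4348 + D(10, -47)) = (54 - 1184)/(-4348 + (7 + 44*(-47))) = -1130/(-4348 + (7 - 2068)) = -1130/(-4348 - 2061) = -1130/(-6409) = -1130*(-1/6409) = 1130/6409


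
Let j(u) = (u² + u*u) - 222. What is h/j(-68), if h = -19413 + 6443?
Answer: -6485/4513 ≈ -1.4370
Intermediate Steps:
h = -12970
j(u) = -222 + 2*u² (j(u) = (u² + u²) - 222 = 2*u² - 222 = -222 + 2*u²)
h/j(-68) = -12970/(-222 + 2*(-68)²) = -12970/(-222 + 2*4624) = -12970/(-222 + 9248) = -12970/9026 = -12970*1/9026 = -6485/4513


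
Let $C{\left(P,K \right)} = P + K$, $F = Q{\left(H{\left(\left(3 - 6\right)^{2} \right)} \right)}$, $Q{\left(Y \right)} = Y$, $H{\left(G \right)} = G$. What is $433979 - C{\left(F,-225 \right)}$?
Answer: $434195$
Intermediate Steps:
$F = 9$ ($F = \left(3 - 6\right)^{2} = \left(-3\right)^{2} = 9$)
$C{\left(P,K \right)} = K + P$
$433979 - C{\left(F,-225 \right)} = 433979 - \left(-225 + 9\right) = 433979 - -216 = 433979 + 216 = 434195$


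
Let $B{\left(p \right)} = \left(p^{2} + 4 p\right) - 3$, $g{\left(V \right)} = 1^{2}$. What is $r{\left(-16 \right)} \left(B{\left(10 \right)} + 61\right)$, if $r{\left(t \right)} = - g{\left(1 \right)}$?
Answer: $-198$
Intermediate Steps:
$g{\left(V \right)} = 1$
$B{\left(p \right)} = -3 + p^{2} + 4 p$
$r{\left(t \right)} = -1$ ($r{\left(t \right)} = \left(-1\right) 1 = -1$)
$r{\left(-16 \right)} \left(B{\left(10 \right)} + 61\right) = - (\left(-3 + 10^{2} + 4 \cdot 10\right) + 61) = - (\left(-3 + 100 + 40\right) + 61) = - (137 + 61) = \left(-1\right) 198 = -198$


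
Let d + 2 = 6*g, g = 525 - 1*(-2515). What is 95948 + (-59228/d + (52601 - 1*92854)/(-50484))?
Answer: 44169838342939/460363596 ≈ 95946.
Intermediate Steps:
g = 3040 (g = 525 + 2515 = 3040)
d = 18238 (d = -2 + 6*3040 = -2 + 18240 = 18238)
95948 + (-59228/d + (52601 - 1*92854)/(-50484)) = 95948 + (-59228/18238 + (52601 - 1*92854)/(-50484)) = 95948 + (-59228*1/18238 + (52601 - 92854)*(-1/50484)) = 95948 + (-29614/9119 - 40253*(-1/50484)) = 95948 + (-29614/9119 + 40253/50484) = 95948 - 1127966069/460363596 = 44169838342939/460363596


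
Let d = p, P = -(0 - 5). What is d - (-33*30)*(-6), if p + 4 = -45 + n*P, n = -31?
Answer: -6144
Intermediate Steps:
P = 5 (P = -1*(-5) = 5)
p = -204 (p = -4 + (-45 - 31*5) = -4 + (-45 - 155) = -4 - 200 = -204)
d = -204
d - (-33*30)*(-6) = -204 - (-33*30)*(-6) = -204 - (-990)*(-6) = -204 - 1*5940 = -204 - 5940 = -6144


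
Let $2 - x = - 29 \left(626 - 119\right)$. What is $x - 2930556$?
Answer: $-2915851$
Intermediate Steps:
$x = 14705$ ($x = 2 - - 29 \left(626 - 119\right) = 2 - \left(-29\right) 507 = 2 - -14703 = 2 + 14703 = 14705$)
$x - 2930556 = 14705 - 2930556 = -2915851$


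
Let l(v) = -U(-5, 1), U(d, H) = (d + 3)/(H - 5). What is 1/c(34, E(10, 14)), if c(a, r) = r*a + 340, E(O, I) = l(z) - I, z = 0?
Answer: -1/153 ≈ -0.0065359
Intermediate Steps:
U(d, H) = (3 + d)/(-5 + H)
l(v) = -½ (l(v) = -(3 - 5)/(-5 + 1) = -(-2)/(-4) = -(-1)*(-2)/4 = -1*½ = -½)
E(O, I) = -½ - I
c(a, r) = 340 + a*r (c(a, r) = a*r + 340 = 340 + a*r)
1/c(34, E(10, 14)) = 1/(340 + 34*(-½ - 1*14)) = 1/(340 + 34*(-½ - 14)) = 1/(340 + 34*(-29/2)) = 1/(340 - 493) = 1/(-153) = -1/153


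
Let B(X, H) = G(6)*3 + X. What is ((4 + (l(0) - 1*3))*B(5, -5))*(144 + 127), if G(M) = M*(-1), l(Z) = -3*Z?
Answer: -3523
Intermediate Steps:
G(M) = -M
B(X, H) = -18 + X (B(X, H) = -1*6*3 + X = -6*3 + X = -18 + X)
((4 + (l(0) - 1*3))*B(5, -5))*(144 + 127) = ((4 + (-3*0 - 1*3))*(-18 + 5))*(144 + 127) = ((4 + (0 - 3))*(-13))*271 = ((4 - 3)*(-13))*271 = (1*(-13))*271 = -13*271 = -3523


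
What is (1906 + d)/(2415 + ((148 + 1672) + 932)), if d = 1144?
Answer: 3050/5167 ≈ 0.59028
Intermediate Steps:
(1906 + d)/(2415 + ((148 + 1672) + 932)) = (1906 + 1144)/(2415 + ((148 + 1672) + 932)) = 3050/(2415 + (1820 + 932)) = 3050/(2415 + 2752) = 3050/5167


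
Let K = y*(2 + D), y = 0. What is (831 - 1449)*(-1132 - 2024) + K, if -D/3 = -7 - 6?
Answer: 1950408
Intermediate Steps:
D = 39 (D = -3*(-7 - 6) = -3*(-13) = 39)
K = 0 (K = 0*(2 + 39) = 0*41 = 0)
(831 - 1449)*(-1132 - 2024) + K = (831 - 1449)*(-1132 - 2024) + 0 = -618*(-3156) + 0 = 1950408 + 0 = 1950408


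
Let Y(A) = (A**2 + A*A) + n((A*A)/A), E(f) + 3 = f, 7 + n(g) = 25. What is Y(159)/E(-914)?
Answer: -50580/917 ≈ -55.158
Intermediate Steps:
n(g) = 18 (n(g) = -7 + 25 = 18)
E(f) = -3 + f
Y(A) = 18 + 2*A**2 (Y(A) = (A**2 + A*A) + 18 = (A**2 + A**2) + 18 = 2*A**2 + 18 = 18 + 2*A**2)
Y(159)/E(-914) = (18 + 2*159**2)/(-3 - 914) = (18 + 2*25281)/(-917) = (18 + 50562)*(-1/917) = 50580*(-1/917) = -50580/917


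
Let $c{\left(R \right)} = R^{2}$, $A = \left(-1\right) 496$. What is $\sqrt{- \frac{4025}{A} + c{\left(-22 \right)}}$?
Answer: $\frac{3 \sqrt{840751}}{124} \approx 22.184$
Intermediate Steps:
$A = -496$
$\sqrt{- \frac{4025}{A} + c{\left(-22 \right)}} = \sqrt{- \frac{4025}{-496} + \left(-22\right)^{2}} = \sqrt{\left(-4025\right) \left(- \frac{1}{496}\right) + 484} = \sqrt{\frac{4025}{496} + 484} = \sqrt{\frac{244089}{496}} = \frac{3 \sqrt{840751}}{124}$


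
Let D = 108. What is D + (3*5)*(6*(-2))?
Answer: -72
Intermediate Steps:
D + (3*5)*(6*(-2)) = 108 + (3*5)*(6*(-2)) = 108 + 15*(-12) = 108 - 180 = -72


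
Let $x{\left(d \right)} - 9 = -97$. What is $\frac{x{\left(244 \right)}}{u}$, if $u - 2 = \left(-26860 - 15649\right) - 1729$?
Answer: $\frac{22}{11059} \approx 0.0019893$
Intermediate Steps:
$u = -44236$ ($u = 2 - 44238 = -44236$)
$x{\left(d \right)} = -88$ ($x{\left(d \right)} = 9 - 97 = -88$)
$\frac{x{\left(244 \right)}}{u} = - \frac{88}{-44236} = \left(-88\right) \left(- \frac{1}{44236}\right) = \frac{22}{11059}$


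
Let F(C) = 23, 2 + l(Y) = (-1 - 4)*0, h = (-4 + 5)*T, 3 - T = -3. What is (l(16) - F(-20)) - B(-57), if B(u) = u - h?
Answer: 38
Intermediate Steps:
T = 6 (T = 3 - 1*(-3) = 3 + 3 = 6)
h = 6 (h = (-4 + 5)*6 = 1*6 = 6)
l(Y) = -2 (l(Y) = -2 + (-1 - 4)*0 = -2 - 5*0 = -2 + 0 = -2)
B(u) = -6 + u (B(u) = u - 1*6 = u - 6 = -6 + u)
(l(16) - F(-20)) - B(-57) = (-2 - 1*23) - (-6 - 57) = (-2 - 23) - 1*(-63) = -25 + 63 = 38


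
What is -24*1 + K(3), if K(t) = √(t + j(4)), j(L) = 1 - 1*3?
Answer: -23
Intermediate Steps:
j(L) = -2 (j(L) = 1 - 3 = -2)
K(t) = √(-2 + t) (K(t) = √(t - 2) = √(-2 + t))
-24*1 + K(3) = -24*1 + √(-2 + 3) = -24 + √1 = -24 + 1 = -23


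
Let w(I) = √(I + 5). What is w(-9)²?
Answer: -4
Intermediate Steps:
w(I) = √(5 + I)
w(-9)² = (√(5 - 9))² = (√(-4))² = (2*I)² = -4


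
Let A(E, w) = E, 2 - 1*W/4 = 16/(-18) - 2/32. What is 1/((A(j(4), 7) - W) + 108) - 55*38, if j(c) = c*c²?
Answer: -12052994/5767 ≈ -2090.0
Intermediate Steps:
W = 425/36 (W = 8 - 4*(16/(-18) - 2/32) = 8 - 4*(16*(-1/18) - 2*1/32) = 8 - 4*(-8/9 - 1/16) = 8 - 4*(-137/144) = 8 + 137/36 = 425/36 ≈ 11.806)
j(c) = c³
1/((A(j(4), 7) - W) + 108) - 55*38 = 1/((4³ - 1*425/36) + 108) - 55*38 = 1/((64 - 425/36) + 108) - 2090 = 1/(1879/36 + 108) - 2090 = 1/(5767/36) - 2090 = 36/5767 - 2090 = -12052994/5767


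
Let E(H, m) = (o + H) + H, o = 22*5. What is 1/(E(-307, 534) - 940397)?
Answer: -1/940901 ≈ -1.0628e-6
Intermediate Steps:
o = 110
E(H, m) = 110 + 2*H (E(H, m) = (110 + H) + H = 110 + 2*H)
1/(E(-307, 534) - 940397) = 1/((110 + 2*(-307)) - 940397) = 1/((110 - 614) - 940397) = 1/(-504 - 940397) = 1/(-940901) = -1/940901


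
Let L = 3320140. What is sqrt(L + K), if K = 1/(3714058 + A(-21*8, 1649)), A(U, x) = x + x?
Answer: sqrt(11470034229258885099)/1858678 ≈ 1822.1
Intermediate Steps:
A(U, x) = 2*x
K = 1/3717356 (K = 1/(3714058 + 2*1649) = 1/(3714058 + 3298) = 1/3717356 ≈ 2.6901e-7)
sqrt(L + K) = sqrt(3320140 + 1/3717356) = sqrt(12342142349841/3717356) = sqrt(11470034229258885099)/1858678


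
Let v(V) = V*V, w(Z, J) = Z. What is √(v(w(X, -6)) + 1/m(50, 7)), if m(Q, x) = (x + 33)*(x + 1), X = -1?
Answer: √1605/40 ≈ 1.0016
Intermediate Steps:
m(Q, x) = (1 + x)*(33 + x) (m(Q, x) = (33 + x)*(1 + x) = (1 + x)*(33 + x))
v(V) = V²
√(v(w(X, -6)) + 1/m(50, 7)) = √((-1)² + 1/(33 + 7² + 34*7)) = √(1 + 1/(33 + 49 + 238)) = √(1 + 1/320) = √(321/320) = √1605/40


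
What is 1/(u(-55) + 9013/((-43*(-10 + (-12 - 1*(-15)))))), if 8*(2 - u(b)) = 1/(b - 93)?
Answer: 356384/11384461 ≈ 0.031304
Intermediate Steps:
u(b) = 2 - 1/(8*(-93 + b)) (u(b) = 2 - 1/(8*(b - 93)) = 2 - 1/(8*(-93 + b)))
1/(u(-55) + 9013/((-43*(-10 + (-12 - 1*(-15)))))) = 1/((-1489 + 16*(-55))/(8*(-93 - 55)) + 9013/((-43*(-10 + (-12 - 1*(-15)))))) = 1/((1/8)*(-1489 - 880)/(-148) + 9013/((-43*(-10 + (-12 + 15))))) = 1/((1/8)*(-1/148)*(-2369) + 9013/((-43*(-10 + 3)))) = 1/(2369/1184 + 9013/((-43*(-7)))) = 1/(2369/1184 + 9013/301) = 1/(11384461/356384) = 356384/11384461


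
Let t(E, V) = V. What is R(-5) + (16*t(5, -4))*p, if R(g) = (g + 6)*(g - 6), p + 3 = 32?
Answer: -1867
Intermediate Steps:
p = 29 (p = -3 + 32 = 29)
R(g) = (-6 + g)*(6 + g) (R(g) = (6 + g)*(-6 + g) = (-6 + g)*(6 + g))
R(-5) + (16*t(5, -4))*p = (-36 + (-5)²) + (16*(-4))*29 = (-36 + 25) - 64*29 = -11 - 1856 = -1867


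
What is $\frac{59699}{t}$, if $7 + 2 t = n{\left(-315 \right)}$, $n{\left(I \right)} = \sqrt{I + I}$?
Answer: $- \frac{119398}{97} - \frac{358194 i \sqrt{70}}{679} \approx -1230.9 - 4413.6 i$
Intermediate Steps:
$n{\left(I \right)} = \sqrt{2} \sqrt{I}$ ($n{\left(I \right)} = \sqrt{2 I} = \sqrt{2} \sqrt{I}$)
$t = - \frac{7}{2} + \frac{3 i \sqrt{70}}{2}$ ($t = - \frac{7}{2} + \frac{\sqrt{2} \sqrt{-315}}{2} = - \frac{7}{2} + \frac{\sqrt{2} \cdot 3 i \sqrt{35}}{2} = - \frac{7}{2} + \frac{3 i \sqrt{70}}{2} \approx -3.5 + 12.55 i$)
$\frac{59699}{t} = \frac{59699}{- \frac{7}{2} + \frac{3 i \sqrt{70}}{2}}$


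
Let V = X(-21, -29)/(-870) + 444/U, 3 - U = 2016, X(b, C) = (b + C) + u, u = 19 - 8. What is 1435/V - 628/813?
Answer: -25226763574/3089129 ≈ -8166.3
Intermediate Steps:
u = 11
X(b, C) = 11 + C + b (X(b, C) = (b + C) + 11 = (C + b) + 11 = 11 + C + b)
U = -2013 (U = 3 - 1*2016 = 3 - 2016 = -2013)
V = -34197/194590 (V = (11 - 29 - 21)/(-870) + 444/(-2013) = -39*(-1/870) + 444*(-1/2013) = 13/290 - 148/671 = -34197/194590 ≈ -0.17574)
1435/V - 628/813 = 1435/(-34197/194590) - 628/813 = 1435*(-194590/34197) - 628*1/813 = -279236650/34197 - 628/813 = -25226763574/3089129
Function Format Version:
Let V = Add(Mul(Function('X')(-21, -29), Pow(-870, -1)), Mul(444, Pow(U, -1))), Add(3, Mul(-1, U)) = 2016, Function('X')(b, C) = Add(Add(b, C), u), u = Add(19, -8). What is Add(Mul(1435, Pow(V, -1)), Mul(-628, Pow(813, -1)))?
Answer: Rational(-25226763574, 3089129) ≈ -8166.3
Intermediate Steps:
u = 11
Function('X')(b, C) = Add(11, C, b) (Function('X')(b, C) = Add(Add(b, C), 11) = Add(Add(C, b), 11) = Add(11, C, b))
U = -2013 (U = Add(3, Mul(-1, 2016)) = Add(3, -2016) = -2013)
V = Rational(-34197, 194590) (V = Add(Mul(Add(11, -29, -21), Pow(-870, -1)), Mul(444, Pow(-2013, -1))) = Add(Mul(-39, Rational(-1, 870)), Mul(444, Rational(-1, 2013))) = Add(Rational(13, 290), Rational(-148, 671)) = Rational(-34197, 194590) ≈ -0.17574)
Add(Mul(1435, Pow(V, -1)), Mul(-628, Pow(813, -1))) = Add(Mul(1435, Pow(Rational(-34197, 194590), -1)), Mul(-628, Pow(813, -1))) = Add(Mul(1435, Rational(-194590, 34197)), Mul(-628, Rational(1, 813))) = Add(Rational(-279236650, 34197), Rational(-628, 813)) = Rational(-25226763574, 3089129)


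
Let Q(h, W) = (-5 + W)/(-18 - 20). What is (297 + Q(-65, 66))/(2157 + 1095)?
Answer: 11225/123576 ≈ 0.090835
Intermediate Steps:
Q(h, W) = 5/38 - W/38 (Q(h, W) = (-5 + W)/(-38) = (-5 + W)*(-1/38) = 5/38 - W/38)
(297 + Q(-65, 66))/(2157 + 1095) = (297 + (5/38 - 1/38*66))/(2157 + 1095) = (297 + (5/38 - 33/19))/3252 = (297 - 61/38)*(1/3252) = (11225/38)*(1/3252) = 11225/123576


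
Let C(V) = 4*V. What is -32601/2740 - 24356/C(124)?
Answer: -1295399/21235 ≈ -61.003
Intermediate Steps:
-32601/2740 - 24356/C(124) = -32601/2740 - 24356/(4*124) = -32601*1/2740 - 24356/496 = -32601/2740 - 24356*1/496 = -32601/2740 - 6089/124 = -1295399/21235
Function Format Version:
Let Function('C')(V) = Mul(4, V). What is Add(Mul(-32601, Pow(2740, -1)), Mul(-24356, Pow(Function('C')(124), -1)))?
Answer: Rational(-1295399, 21235) ≈ -61.003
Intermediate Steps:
Add(Mul(-32601, Pow(2740, -1)), Mul(-24356, Pow(Function('C')(124), -1))) = Add(Mul(-32601, Pow(2740, -1)), Mul(-24356, Pow(Mul(4, 124), -1))) = Add(Mul(-32601, Rational(1, 2740)), Mul(-24356, Pow(496, -1))) = Add(Rational(-32601, 2740), Mul(-24356, Rational(1, 496))) = Add(Rational(-32601, 2740), Rational(-6089, 124)) = Rational(-1295399, 21235)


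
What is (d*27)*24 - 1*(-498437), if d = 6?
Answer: 502325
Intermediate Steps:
(d*27)*24 - 1*(-498437) = (6*27)*24 - 1*(-498437) = 162*24 + 498437 = 3888 + 498437 = 502325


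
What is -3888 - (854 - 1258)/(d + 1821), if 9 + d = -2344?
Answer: -517205/133 ≈ -3888.8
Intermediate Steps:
d = -2353 (d = -9 - 2344 = -2353)
-3888 - (854 - 1258)/(d + 1821) = -3888 - (854 - 1258)/(-2353 + 1821) = -3888 - (-404)/(-532) = -3888 - (-404)*(-1)/532 = -3888 - 1*101/133 = -3888 - 101/133 = -517205/133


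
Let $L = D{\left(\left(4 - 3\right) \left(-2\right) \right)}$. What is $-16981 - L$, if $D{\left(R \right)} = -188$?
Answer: $-16793$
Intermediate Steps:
$L = -188$
$-16981 - L = -16981 - -188 = -16981 + 188 = -16793$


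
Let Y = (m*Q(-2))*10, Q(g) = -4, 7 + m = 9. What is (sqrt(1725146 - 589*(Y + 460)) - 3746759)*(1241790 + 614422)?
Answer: -6954779016908 + 5568636*sqrt(166814) ≈ -6.9525e+12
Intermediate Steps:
m = 2 (m = -7 + 9 = 2)
Y = -80 (Y = (2*(-4))*10 = -8*10 = -80)
(sqrt(1725146 - 589*(Y + 460)) - 3746759)*(1241790 + 614422) = (sqrt(1725146 - 589*(-80 + 460)) - 3746759)*(1241790 + 614422) = (sqrt(1725146 - 589*380) - 3746759)*1856212 = (sqrt(1725146 - 223820) - 3746759)*1856212 = (sqrt(1501326) - 3746759)*1856212 = (3*sqrt(166814) - 3746759)*1856212 = (-3746759 + 3*sqrt(166814))*1856212 = -6954779016908 + 5568636*sqrt(166814)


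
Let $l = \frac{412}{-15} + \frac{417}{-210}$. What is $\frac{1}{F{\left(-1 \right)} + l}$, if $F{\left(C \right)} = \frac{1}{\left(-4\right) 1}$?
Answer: $- \frac{84}{2495} \approx -0.033667$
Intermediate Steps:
$F{\left(C \right)} = - \frac{1}{4}$ ($F{\left(C \right)} = \frac{1}{-4} = - \frac{1}{4}$)
$l = - \frac{1237}{42}$ ($l = 412 \left(- \frac{1}{15}\right) + 417 \left(- \frac{1}{210}\right) = - \frac{412}{15} - \frac{139}{70} = - \frac{1237}{42} \approx -29.452$)
$\frac{1}{F{\left(-1 \right)} + l} = \frac{1}{- \frac{1}{4} - \frac{1237}{42}} = \frac{1}{- \frac{2495}{84}} = - \frac{84}{2495}$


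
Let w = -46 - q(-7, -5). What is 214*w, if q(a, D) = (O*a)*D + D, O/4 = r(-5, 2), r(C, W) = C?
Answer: 141026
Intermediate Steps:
O = -20 (O = 4*(-5) = -20)
q(a, D) = D - 20*D*a (q(a, D) = (-20*a)*D + D = -20*D*a + D = D - 20*D*a)
w = 659 (w = -46 - (-5)*(1 - 20*(-7)) = -46 - (-5)*(1 + 140) = -46 - (-5)*141 = -46 - 1*(-705) = -46 + 705 = 659)
214*w = 214*659 = 141026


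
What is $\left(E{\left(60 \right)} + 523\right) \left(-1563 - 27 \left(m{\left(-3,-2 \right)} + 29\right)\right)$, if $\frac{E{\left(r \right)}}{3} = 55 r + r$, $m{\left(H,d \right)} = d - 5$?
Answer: $-22870671$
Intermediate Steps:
$m{\left(H,d \right)} = -5 + d$
$E{\left(r \right)} = 168 r$ ($E{\left(r \right)} = 3 \left(55 r + r\right) = 3 \cdot 56 r = 168 r$)
$\left(E{\left(60 \right)} + 523\right) \left(-1563 - 27 \left(m{\left(-3,-2 \right)} + 29\right)\right) = \left(168 \cdot 60 + 523\right) \left(-1563 - 27 \left(\left(-5 - 2\right) + 29\right)\right) = \left(10080 + 523\right) \left(-1563 - 27 \left(-7 + 29\right)\right) = 10603 \left(-1563 - 594\right) = 10603 \left(-2157\right) = -22870671$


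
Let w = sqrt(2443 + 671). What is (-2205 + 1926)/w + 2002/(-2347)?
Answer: -2002/2347 - 93*sqrt(346)/346 ≈ -5.8527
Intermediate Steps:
w = 3*sqrt(346) (w = sqrt(3114) = 3*sqrt(346) ≈ 55.803)
(-2205 + 1926)/w + 2002/(-2347) = (-2205 + 1926)/((3*sqrt(346))) + 2002/(-2347) = -93*sqrt(346)/346 + 2002*(-1/2347) = -93*sqrt(346)/346 - 2002/2347 = -2002/2347 - 93*sqrt(346)/346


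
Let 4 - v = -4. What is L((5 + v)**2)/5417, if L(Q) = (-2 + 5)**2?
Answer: 9/5417 ≈ 0.0016614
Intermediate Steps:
v = 8 (v = 4 - 1*(-4) = 4 + 4 = 8)
L(Q) = 9 (L(Q) = 3**2 = 9)
L((5 + v)**2)/5417 = 9/5417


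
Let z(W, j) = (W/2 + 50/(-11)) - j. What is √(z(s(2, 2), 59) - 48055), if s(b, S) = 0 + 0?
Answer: 2*I*√1455586/11 ≈ 219.36*I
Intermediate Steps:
s(b, S) = 0
z(W, j) = -50/11 + W/2 - j (z(W, j) = (W*(½) + 50*(-1/11)) - j = (W/2 - 50/11) - j = (-50/11 + W/2) - j = -50/11 + W/2 - j)
√(z(s(2, 2), 59) - 48055) = √((-50/11 + (½)*0 - 1*59) - 48055) = √((-50/11 + 0 - 59) - 48055) = √(-699/11 - 48055) = √(-529304/11) = 2*I*√1455586/11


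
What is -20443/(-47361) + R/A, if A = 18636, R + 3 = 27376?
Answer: 186376489/98068844 ≈ 1.9005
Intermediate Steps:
R = 27373 (R = -3 + 27376 = 27373)
-20443/(-47361) + R/A = -20443/(-47361) + 27373/18636 = -20443*(-1/47361) + 27373*(1/18636) = 20443/47361 + 27373/18636 = 186376489/98068844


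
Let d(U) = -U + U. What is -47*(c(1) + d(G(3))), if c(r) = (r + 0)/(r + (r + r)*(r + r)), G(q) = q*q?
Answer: -47/5 ≈ -9.4000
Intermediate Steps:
G(q) = q**2
d(U) = 0
c(r) = r/(r + 4*r**2) (c(r) = r/(r + (2*r)*(2*r)) = r/(r + 4*r**2))
-47*(c(1) + d(G(3))) = -47*(1/(1 + 4*1) + 0) = -47*(1/(1 + 4) + 0) = -47*(1/5 + 0) = -47*1/5 = -47/5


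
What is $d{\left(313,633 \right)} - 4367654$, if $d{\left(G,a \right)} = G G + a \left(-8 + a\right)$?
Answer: $-3874060$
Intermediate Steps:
$d{\left(G,a \right)} = G^{2} + a \left(-8 + a\right)$
$d{\left(313,633 \right)} - 4367654 = \left(313^{2} + 633^{2} - 5064\right) - 4367654 = \left(97969 + 400689 - 5064\right) - 4367654 = 493594 - 4367654 = -3874060$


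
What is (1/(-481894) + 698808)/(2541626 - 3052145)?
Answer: -336751382351/246016042986 ≈ -1.3688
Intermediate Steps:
(1/(-481894) + 698808)/(2541626 - 3052145) = (-1/481894 + 698808)/(-510519) = (336751382351/481894)*(-1/510519) = -336751382351/246016042986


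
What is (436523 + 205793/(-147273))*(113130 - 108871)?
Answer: 39114562293482/21039 ≈ 1.8591e+9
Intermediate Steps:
(436523 + 205793/(-147273))*(113130 - 108871) = (436523 + 205793*(-1/147273))*4259 = (436523 - 29399/21039)*4259 = (9183977998/21039)*4259 = 39114562293482/21039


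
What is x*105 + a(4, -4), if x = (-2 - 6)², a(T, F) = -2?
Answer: 6718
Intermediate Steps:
x = 64 (x = (-8)² = 64)
x*105 + a(4, -4) = 64*105 - 2 = 6720 - 2 = 6718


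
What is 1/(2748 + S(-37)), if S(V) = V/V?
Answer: 1/2749 ≈ 0.00036377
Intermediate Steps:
S(V) = 1
1/(2748 + S(-37)) = 1/(2748 + 1) = 1/2749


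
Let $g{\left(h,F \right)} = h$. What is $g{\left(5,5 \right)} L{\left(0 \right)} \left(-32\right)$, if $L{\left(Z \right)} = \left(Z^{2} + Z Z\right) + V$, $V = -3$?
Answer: $480$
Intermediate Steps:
$L{\left(Z \right)} = -3 + 2 Z^{2}$ ($L{\left(Z \right)} = \left(Z^{2} + Z Z\right) - 3 = \left(Z^{2} + Z^{2}\right) - 3 = 2 Z^{2} - 3 = -3 + 2 Z^{2}$)
$g{\left(5,5 \right)} L{\left(0 \right)} \left(-32\right) = 5 \left(-3 + 2 \cdot 0^{2}\right) \left(-32\right) = 5 \left(-3 + 2 \cdot 0\right) \left(-32\right) = 5 \left(-3 + 0\right) \left(-32\right) = 5 \left(-3\right) \left(-32\right) = \left(-15\right) \left(-32\right) = 480$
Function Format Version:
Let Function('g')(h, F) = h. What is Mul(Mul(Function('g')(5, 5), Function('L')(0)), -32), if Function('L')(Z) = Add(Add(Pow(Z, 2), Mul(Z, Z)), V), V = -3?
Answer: 480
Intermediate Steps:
Function('L')(Z) = Add(-3, Mul(2, Pow(Z, 2))) (Function('L')(Z) = Add(Add(Pow(Z, 2), Mul(Z, Z)), -3) = Add(Add(Pow(Z, 2), Pow(Z, 2)), -3) = Add(Mul(2, Pow(Z, 2)), -3) = Add(-3, Mul(2, Pow(Z, 2))))
Mul(Mul(Function('g')(5, 5), Function('L')(0)), -32) = Mul(Mul(5, Add(-3, Mul(2, Pow(0, 2)))), -32) = Mul(Mul(5, Add(-3, Mul(2, 0))), -32) = Mul(Mul(5, Add(-3, 0)), -32) = Mul(Mul(5, -3), -32) = Mul(-15, -32) = 480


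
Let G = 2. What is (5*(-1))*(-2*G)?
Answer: 20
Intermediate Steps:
(5*(-1))*(-2*G) = (5*(-1))*(-2*2) = -5*(-4) = 20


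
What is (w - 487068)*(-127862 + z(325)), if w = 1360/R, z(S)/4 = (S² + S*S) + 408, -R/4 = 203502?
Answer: -913384464466340/2609 ≈ -3.5009e+11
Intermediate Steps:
R = -814008 (R = -4*203502 = -814008)
z(S) = 1632 + 8*S² (z(S) = 4*((S² + S*S) + 408) = 4*((S² + S²) + 408) = 4*(2*S² + 408) = 4*(408 + 2*S²) = 1632 + 8*S²)
w = -170/101751 (w = 1360/(-814008) = 1360*(-1/814008) = -170/101751 ≈ -0.0016707)
(w - 487068)*(-127862 + z(325)) = (-170/101751 - 487068)*(-127862 + (1632 + 8*325²)) = -49559656238*(-127862 + (1632 + 8*105625))/101751 = -49559656238*(-127862 + (1632 + 845000))/101751 = -49559656238*(-127862 + 846632)/101751 = -49559656238/101751*718770 = -913384464466340/2609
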